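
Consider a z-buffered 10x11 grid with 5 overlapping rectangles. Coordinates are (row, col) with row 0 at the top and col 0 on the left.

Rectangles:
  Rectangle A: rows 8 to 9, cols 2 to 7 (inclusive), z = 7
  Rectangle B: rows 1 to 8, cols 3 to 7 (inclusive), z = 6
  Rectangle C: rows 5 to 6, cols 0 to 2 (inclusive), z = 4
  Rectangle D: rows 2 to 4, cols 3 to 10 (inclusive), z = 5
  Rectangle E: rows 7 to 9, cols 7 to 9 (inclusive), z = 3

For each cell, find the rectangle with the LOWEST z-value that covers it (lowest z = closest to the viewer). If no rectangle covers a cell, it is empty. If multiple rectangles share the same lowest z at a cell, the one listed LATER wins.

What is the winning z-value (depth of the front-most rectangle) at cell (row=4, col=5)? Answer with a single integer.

Check cell (4,5):
  A: rows 8-9 cols 2-7 -> outside (row miss)
  B: rows 1-8 cols 3-7 z=6 -> covers; best now B (z=6)
  C: rows 5-6 cols 0-2 -> outside (row miss)
  D: rows 2-4 cols 3-10 z=5 -> covers; best now D (z=5)
  E: rows 7-9 cols 7-9 -> outside (row miss)
Winner: D at z=5

Answer: 5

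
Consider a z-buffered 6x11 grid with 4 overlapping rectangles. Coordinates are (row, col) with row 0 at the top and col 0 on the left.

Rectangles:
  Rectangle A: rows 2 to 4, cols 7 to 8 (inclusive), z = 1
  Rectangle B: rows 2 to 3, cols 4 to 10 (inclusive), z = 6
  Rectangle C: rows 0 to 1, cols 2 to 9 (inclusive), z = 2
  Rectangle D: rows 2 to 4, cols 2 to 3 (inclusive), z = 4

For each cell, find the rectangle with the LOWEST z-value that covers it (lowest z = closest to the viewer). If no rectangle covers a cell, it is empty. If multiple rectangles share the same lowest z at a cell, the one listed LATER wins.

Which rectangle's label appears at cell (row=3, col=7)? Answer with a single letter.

Check cell (3,7):
  A: rows 2-4 cols 7-8 z=1 -> covers; best now A (z=1)
  B: rows 2-3 cols 4-10 z=6 -> covers; best now A (z=1)
  C: rows 0-1 cols 2-9 -> outside (row miss)
  D: rows 2-4 cols 2-3 -> outside (col miss)
Winner: A at z=1

Answer: A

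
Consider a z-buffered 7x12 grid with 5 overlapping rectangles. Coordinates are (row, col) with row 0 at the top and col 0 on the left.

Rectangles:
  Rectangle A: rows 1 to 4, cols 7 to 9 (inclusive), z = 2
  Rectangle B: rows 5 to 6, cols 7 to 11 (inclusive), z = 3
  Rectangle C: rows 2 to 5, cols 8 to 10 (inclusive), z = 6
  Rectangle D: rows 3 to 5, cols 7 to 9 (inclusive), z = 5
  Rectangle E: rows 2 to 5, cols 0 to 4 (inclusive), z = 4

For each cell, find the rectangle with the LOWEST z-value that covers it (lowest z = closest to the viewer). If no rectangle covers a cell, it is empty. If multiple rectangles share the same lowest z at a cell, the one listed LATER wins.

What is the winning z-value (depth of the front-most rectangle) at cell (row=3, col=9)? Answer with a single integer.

Check cell (3,9):
  A: rows 1-4 cols 7-9 z=2 -> covers; best now A (z=2)
  B: rows 5-6 cols 7-11 -> outside (row miss)
  C: rows 2-5 cols 8-10 z=6 -> covers; best now A (z=2)
  D: rows 3-5 cols 7-9 z=5 -> covers; best now A (z=2)
  E: rows 2-5 cols 0-4 -> outside (col miss)
Winner: A at z=2

Answer: 2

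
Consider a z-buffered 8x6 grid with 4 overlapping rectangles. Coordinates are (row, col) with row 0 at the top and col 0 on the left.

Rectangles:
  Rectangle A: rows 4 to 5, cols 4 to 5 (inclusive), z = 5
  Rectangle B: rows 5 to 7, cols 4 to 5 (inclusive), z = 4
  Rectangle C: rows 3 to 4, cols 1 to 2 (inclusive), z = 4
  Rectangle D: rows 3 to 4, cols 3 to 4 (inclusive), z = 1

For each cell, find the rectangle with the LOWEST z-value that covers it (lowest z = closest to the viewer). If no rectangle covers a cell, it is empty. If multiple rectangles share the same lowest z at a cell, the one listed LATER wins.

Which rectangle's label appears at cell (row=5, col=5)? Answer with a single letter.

Answer: B

Derivation:
Check cell (5,5):
  A: rows 4-5 cols 4-5 z=5 -> covers; best now A (z=5)
  B: rows 5-7 cols 4-5 z=4 -> covers; best now B (z=4)
  C: rows 3-4 cols 1-2 -> outside (row miss)
  D: rows 3-4 cols 3-4 -> outside (row miss)
Winner: B at z=4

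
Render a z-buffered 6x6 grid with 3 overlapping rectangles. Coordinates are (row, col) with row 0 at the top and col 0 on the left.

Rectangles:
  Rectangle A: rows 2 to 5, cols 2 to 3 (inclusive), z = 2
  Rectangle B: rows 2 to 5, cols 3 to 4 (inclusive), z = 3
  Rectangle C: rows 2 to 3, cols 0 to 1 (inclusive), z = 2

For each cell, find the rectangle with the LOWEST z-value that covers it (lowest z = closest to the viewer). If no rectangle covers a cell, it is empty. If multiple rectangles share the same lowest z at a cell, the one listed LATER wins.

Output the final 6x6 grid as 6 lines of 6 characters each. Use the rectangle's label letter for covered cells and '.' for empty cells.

......
......
CCAAB.
CCAAB.
..AAB.
..AAB.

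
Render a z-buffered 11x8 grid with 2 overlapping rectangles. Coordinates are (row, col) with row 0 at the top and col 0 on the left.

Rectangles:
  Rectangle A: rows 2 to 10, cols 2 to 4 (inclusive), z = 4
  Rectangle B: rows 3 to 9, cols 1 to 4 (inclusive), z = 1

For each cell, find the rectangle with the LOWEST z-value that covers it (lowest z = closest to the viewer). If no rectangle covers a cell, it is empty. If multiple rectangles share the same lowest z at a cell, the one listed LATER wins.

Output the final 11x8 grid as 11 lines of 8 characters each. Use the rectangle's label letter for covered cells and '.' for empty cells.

........
........
..AAA...
.BBBB...
.BBBB...
.BBBB...
.BBBB...
.BBBB...
.BBBB...
.BBBB...
..AAA...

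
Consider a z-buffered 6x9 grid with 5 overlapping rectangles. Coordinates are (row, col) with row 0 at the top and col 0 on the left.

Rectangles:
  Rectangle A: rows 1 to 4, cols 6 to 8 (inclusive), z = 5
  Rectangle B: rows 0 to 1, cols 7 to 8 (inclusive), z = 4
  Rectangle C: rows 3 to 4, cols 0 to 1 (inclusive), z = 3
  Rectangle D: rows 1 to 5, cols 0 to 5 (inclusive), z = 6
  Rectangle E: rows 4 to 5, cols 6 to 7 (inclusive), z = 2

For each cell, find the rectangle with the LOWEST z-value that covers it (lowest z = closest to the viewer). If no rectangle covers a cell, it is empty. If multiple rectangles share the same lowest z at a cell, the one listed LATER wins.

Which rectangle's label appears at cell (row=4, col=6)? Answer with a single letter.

Check cell (4,6):
  A: rows 1-4 cols 6-8 z=5 -> covers; best now A (z=5)
  B: rows 0-1 cols 7-8 -> outside (row miss)
  C: rows 3-4 cols 0-1 -> outside (col miss)
  D: rows 1-5 cols 0-5 -> outside (col miss)
  E: rows 4-5 cols 6-7 z=2 -> covers; best now E (z=2)
Winner: E at z=2

Answer: E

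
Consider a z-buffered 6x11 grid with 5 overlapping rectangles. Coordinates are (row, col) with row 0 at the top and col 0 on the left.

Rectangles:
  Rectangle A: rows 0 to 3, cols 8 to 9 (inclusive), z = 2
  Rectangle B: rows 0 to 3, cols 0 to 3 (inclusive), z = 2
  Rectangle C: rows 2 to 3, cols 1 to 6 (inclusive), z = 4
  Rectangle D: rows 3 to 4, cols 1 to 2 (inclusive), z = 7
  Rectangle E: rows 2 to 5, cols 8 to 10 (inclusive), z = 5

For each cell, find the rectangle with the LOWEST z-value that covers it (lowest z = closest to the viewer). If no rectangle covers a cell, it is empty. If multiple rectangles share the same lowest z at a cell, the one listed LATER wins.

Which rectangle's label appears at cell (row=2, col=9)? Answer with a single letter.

Answer: A

Derivation:
Check cell (2,9):
  A: rows 0-3 cols 8-9 z=2 -> covers; best now A (z=2)
  B: rows 0-3 cols 0-3 -> outside (col miss)
  C: rows 2-3 cols 1-6 -> outside (col miss)
  D: rows 3-4 cols 1-2 -> outside (row miss)
  E: rows 2-5 cols 8-10 z=5 -> covers; best now A (z=2)
Winner: A at z=2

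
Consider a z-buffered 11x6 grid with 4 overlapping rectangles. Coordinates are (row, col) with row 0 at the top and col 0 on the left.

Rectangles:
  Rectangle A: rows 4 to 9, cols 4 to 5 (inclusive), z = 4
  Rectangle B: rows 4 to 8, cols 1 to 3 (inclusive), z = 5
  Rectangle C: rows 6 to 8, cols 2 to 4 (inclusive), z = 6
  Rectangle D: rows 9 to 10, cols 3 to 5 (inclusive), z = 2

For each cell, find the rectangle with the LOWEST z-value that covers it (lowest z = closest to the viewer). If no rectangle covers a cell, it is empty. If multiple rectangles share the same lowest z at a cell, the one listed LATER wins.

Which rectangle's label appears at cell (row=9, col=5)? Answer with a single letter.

Check cell (9,5):
  A: rows 4-9 cols 4-5 z=4 -> covers; best now A (z=4)
  B: rows 4-8 cols 1-3 -> outside (row miss)
  C: rows 6-8 cols 2-4 -> outside (row miss)
  D: rows 9-10 cols 3-5 z=2 -> covers; best now D (z=2)
Winner: D at z=2

Answer: D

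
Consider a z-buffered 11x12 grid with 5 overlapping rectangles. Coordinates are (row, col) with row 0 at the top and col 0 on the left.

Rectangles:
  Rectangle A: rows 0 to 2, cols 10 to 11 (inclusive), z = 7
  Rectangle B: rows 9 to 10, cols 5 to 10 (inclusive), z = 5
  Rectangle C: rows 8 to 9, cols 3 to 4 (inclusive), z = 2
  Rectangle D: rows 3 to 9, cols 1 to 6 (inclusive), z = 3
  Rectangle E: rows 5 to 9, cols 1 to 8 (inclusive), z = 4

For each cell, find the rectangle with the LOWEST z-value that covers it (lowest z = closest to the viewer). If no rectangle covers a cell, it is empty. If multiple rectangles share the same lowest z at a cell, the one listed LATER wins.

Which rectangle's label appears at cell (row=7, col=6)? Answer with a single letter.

Answer: D

Derivation:
Check cell (7,6):
  A: rows 0-2 cols 10-11 -> outside (row miss)
  B: rows 9-10 cols 5-10 -> outside (row miss)
  C: rows 8-9 cols 3-4 -> outside (row miss)
  D: rows 3-9 cols 1-6 z=3 -> covers; best now D (z=3)
  E: rows 5-9 cols 1-8 z=4 -> covers; best now D (z=3)
Winner: D at z=3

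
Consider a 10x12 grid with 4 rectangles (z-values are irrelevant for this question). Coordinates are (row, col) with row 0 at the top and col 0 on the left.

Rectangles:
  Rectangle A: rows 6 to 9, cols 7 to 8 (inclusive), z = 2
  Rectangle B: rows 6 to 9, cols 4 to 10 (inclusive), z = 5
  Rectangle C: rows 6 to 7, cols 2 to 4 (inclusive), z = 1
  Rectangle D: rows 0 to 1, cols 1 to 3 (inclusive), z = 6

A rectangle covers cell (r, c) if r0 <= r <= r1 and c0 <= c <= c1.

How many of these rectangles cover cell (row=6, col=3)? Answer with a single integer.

Check cell (6,3):
  A: rows 6-9 cols 7-8 -> outside (col miss)
  B: rows 6-9 cols 4-10 -> outside (col miss)
  C: rows 6-7 cols 2-4 -> covers
  D: rows 0-1 cols 1-3 -> outside (row miss)
Count covering = 1

Answer: 1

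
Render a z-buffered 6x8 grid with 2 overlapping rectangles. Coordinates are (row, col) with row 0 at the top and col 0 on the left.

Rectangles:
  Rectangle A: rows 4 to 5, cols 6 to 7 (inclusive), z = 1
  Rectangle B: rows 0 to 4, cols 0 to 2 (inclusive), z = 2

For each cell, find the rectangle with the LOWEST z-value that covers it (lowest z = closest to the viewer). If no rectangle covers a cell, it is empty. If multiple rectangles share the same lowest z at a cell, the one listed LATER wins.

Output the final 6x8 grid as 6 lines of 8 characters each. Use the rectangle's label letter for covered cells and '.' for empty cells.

BBB.....
BBB.....
BBB.....
BBB.....
BBB...AA
......AA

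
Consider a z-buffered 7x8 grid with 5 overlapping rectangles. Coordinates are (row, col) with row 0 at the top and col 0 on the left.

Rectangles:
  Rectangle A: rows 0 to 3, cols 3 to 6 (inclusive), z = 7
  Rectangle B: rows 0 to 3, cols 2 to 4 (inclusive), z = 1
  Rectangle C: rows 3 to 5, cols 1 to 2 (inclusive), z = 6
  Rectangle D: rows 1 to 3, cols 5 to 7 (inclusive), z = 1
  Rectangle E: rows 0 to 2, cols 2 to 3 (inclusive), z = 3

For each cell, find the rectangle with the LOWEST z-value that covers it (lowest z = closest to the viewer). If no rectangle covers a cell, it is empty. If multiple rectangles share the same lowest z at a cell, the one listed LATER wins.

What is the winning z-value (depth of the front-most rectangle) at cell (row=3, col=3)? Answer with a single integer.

Answer: 1

Derivation:
Check cell (3,3):
  A: rows 0-3 cols 3-6 z=7 -> covers; best now A (z=7)
  B: rows 0-3 cols 2-4 z=1 -> covers; best now B (z=1)
  C: rows 3-5 cols 1-2 -> outside (col miss)
  D: rows 1-3 cols 5-7 -> outside (col miss)
  E: rows 0-2 cols 2-3 -> outside (row miss)
Winner: B at z=1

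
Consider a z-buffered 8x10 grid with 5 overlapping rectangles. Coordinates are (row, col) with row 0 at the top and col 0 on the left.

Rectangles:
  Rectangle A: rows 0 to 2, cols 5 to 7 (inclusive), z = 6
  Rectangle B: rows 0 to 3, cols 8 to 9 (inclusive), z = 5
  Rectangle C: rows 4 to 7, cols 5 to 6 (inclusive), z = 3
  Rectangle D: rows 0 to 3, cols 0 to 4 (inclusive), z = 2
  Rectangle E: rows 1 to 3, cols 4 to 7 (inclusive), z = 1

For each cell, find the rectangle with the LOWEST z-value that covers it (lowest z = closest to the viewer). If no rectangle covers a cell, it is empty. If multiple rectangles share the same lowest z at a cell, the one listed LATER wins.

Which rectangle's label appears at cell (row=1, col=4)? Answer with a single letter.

Check cell (1,4):
  A: rows 0-2 cols 5-7 -> outside (col miss)
  B: rows 0-3 cols 8-9 -> outside (col miss)
  C: rows 4-7 cols 5-6 -> outside (row miss)
  D: rows 0-3 cols 0-4 z=2 -> covers; best now D (z=2)
  E: rows 1-3 cols 4-7 z=1 -> covers; best now E (z=1)
Winner: E at z=1

Answer: E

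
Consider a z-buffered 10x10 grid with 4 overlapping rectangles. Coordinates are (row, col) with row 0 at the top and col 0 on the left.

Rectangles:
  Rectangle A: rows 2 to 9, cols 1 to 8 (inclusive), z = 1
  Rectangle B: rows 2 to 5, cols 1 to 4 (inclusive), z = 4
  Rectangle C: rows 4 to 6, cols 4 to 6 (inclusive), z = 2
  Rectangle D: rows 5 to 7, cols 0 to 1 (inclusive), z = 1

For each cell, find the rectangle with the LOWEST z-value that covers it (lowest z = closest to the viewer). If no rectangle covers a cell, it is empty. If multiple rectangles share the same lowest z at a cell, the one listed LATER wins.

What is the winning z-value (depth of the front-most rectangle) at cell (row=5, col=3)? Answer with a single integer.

Answer: 1

Derivation:
Check cell (5,3):
  A: rows 2-9 cols 1-8 z=1 -> covers; best now A (z=1)
  B: rows 2-5 cols 1-4 z=4 -> covers; best now A (z=1)
  C: rows 4-6 cols 4-6 -> outside (col miss)
  D: rows 5-7 cols 0-1 -> outside (col miss)
Winner: A at z=1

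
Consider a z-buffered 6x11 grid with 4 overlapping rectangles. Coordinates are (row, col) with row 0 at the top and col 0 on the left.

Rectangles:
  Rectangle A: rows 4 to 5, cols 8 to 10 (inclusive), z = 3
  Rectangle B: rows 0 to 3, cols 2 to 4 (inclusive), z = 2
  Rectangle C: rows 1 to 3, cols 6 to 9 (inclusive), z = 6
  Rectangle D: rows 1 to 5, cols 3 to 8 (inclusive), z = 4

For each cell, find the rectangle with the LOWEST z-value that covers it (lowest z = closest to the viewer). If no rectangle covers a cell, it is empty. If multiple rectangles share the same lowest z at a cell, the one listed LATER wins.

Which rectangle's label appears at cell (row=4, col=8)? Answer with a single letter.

Check cell (4,8):
  A: rows 4-5 cols 8-10 z=3 -> covers; best now A (z=3)
  B: rows 0-3 cols 2-4 -> outside (row miss)
  C: rows 1-3 cols 6-9 -> outside (row miss)
  D: rows 1-5 cols 3-8 z=4 -> covers; best now A (z=3)
Winner: A at z=3

Answer: A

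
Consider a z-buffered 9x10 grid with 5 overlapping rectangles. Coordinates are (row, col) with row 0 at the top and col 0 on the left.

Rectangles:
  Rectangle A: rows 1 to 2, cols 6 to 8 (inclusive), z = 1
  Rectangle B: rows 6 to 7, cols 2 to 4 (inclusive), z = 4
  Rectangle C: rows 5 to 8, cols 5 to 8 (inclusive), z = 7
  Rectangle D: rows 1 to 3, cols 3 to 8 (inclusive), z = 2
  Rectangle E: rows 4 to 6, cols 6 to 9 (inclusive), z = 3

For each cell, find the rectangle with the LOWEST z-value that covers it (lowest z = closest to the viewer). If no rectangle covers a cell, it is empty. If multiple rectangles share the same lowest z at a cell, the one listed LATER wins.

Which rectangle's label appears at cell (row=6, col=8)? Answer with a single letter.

Check cell (6,8):
  A: rows 1-2 cols 6-8 -> outside (row miss)
  B: rows 6-7 cols 2-4 -> outside (col miss)
  C: rows 5-8 cols 5-8 z=7 -> covers; best now C (z=7)
  D: rows 1-3 cols 3-8 -> outside (row miss)
  E: rows 4-6 cols 6-9 z=3 -> covers; best now E (z=3)
Winner: E at z=3

Answer: E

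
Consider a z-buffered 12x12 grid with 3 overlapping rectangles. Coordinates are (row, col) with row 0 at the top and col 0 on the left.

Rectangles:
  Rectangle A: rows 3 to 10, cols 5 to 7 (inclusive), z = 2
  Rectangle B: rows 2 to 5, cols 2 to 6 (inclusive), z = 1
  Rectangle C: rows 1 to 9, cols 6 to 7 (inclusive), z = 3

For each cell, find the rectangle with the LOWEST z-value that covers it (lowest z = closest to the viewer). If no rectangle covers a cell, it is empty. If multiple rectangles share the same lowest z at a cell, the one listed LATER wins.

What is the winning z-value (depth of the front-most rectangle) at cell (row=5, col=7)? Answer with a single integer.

Check cell (5,7):
  A: rows 3-10 cols 5-7 z=2 -> covers; best now A (z=2)
  B: rows 2-5 cols 2-6 -> outside (col miss)
  C: rows 1-9 cols 6-7 z=3 -> covers; best now A (z=2)
Winner: A at z=2

Answer: 2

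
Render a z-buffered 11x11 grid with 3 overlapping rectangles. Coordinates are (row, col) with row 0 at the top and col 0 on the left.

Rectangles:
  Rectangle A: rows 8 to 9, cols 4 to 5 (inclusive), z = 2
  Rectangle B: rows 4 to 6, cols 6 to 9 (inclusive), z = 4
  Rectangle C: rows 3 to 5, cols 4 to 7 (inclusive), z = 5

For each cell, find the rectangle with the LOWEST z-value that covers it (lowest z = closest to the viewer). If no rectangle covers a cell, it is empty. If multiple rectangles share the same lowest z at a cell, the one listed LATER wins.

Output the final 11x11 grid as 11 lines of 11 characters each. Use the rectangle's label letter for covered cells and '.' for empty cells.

...........
...........
...........
....CCCC...
....CCBBBB.
....CCBBBB.
......BBBB.
...........
....AA.....
....AA.....
...........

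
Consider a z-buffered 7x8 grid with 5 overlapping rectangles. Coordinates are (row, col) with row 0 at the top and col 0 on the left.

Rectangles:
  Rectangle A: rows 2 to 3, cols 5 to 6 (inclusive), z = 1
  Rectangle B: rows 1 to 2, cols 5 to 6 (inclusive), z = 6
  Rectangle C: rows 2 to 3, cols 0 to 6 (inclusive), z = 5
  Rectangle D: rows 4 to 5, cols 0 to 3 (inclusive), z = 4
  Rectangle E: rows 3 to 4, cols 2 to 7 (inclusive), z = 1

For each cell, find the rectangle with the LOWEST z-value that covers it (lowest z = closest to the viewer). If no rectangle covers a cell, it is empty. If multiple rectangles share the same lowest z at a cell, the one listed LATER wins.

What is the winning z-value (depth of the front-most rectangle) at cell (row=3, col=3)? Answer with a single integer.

Check cell (3,3):
  A: rows 2-3 cols 5-6 -> outside (col miss)
  B: rows 1-2 cols 5-6 -> outside (row miss)
  C: rows 2-3 cols 0-6 z=5 -> covers; best now C (z=5)
  D: rows 4-5 cols 0-3 -> outside (row miss)
  E: rows 3-4 cols 2-7 z=1 -> covers; best now E (z=1)
Winner: E at z=1

Answer: 1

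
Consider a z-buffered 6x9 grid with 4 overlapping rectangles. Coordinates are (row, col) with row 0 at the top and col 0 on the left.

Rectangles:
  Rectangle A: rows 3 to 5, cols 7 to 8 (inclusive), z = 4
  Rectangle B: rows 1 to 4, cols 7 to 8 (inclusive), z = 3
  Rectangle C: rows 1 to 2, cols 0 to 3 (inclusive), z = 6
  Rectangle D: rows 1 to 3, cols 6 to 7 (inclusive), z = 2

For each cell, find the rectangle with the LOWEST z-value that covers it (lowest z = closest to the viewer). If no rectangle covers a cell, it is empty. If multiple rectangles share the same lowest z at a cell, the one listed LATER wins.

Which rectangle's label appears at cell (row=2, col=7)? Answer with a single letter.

Answer: D

Derivation:
Check cell (2,7):
  A: rows 3-5 cols 7-8 -> outside (row miss)
  B: rows 1-4 cols 7-8 z=3 -> covers; best now B (z=3)
  C: rows 1-2 cols 0-3 -> outside (col miss)
  D: rows 1-3 cols 6-7 z=2 -> covers; best now D (z=2)
Winner: D at z=2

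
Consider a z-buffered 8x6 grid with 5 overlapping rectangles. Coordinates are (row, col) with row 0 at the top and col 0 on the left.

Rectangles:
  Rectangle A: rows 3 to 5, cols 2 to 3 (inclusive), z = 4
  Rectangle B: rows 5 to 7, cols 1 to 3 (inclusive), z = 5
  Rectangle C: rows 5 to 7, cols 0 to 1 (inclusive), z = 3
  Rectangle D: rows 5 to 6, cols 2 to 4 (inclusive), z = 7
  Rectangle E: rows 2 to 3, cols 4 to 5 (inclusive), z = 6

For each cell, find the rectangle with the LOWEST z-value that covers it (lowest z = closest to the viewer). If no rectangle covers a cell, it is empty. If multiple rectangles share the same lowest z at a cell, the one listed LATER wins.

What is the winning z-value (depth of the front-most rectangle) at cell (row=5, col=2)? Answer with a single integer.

Check cell (5,2):
  A: rows 3-5 cols 2-3 z=4 -> covers; best now A (z=4)
  B: rows 5-7 cols 1-3 z=5 -> covers; best now A (z=4)
  C: rows 5-7 cols 0-1 -> outside (col miss)
  D: rows 5-6 cols 2-4 z=7 -> covers; best now A (z=4)
  E: rows 2-3 cols 4-5 -> outside (row miss)
Winner: A at z=4

Answer: 4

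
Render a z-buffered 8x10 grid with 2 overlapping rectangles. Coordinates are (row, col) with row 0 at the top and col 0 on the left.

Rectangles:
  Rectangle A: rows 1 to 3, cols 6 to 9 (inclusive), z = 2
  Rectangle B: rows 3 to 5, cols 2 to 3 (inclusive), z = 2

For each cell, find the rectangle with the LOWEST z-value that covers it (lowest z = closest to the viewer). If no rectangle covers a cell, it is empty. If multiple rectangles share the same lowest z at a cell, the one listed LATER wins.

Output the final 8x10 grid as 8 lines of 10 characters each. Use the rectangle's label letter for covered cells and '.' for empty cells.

..........
......AAAA
......AAAA
..BB..AAAA
..BB......
..BB......
..........
..........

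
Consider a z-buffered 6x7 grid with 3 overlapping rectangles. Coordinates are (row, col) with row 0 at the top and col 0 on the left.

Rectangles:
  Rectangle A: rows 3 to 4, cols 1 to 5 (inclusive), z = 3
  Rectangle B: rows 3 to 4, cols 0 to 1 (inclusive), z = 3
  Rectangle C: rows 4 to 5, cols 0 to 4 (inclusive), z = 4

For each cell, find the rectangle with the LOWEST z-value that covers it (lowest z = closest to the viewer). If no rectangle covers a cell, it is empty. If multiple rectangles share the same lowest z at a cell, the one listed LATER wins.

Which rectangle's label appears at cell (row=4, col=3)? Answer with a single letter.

Answer: A

Derivation:
Check cell (4,3):
  A: rows 3-4 cols 1-5 z=3 -> covers; best now A (z=3)
  B: rows 3-4 cols 0-1 -> outside (col miss)
  C: rows 4-5 cols 0-4 z=4 -> covers; best now A (z=3)
Winner: A at z=3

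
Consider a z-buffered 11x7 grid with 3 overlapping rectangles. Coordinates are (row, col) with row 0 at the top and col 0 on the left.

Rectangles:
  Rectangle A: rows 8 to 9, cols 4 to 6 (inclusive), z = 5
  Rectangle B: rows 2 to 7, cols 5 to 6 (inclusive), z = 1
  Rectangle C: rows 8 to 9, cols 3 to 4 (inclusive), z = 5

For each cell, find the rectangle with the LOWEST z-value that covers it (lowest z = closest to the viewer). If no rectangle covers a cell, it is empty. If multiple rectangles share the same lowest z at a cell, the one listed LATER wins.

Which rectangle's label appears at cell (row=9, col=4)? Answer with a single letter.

Answer: C

Derivation:
Check cell (9,4):
  A: rows 8-9 cols 4-6 z=5 -> covers; best now A (z=5)
  B: rows 2-7 cols 5-6 -> outside (row miss)
  C: rows 8-9 cols 3-4 z=5 -> covers; best now C (z=5)
Winner: C at z=5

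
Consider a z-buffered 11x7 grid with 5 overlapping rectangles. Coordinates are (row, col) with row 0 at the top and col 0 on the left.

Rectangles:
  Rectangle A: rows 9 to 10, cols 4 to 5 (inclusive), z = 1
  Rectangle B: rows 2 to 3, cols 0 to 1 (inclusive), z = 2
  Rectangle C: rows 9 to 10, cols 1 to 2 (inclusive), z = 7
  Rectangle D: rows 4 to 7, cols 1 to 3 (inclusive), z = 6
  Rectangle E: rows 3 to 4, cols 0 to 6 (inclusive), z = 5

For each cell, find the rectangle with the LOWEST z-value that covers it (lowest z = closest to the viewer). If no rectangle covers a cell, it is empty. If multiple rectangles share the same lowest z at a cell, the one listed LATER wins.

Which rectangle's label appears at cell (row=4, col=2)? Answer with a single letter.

Check cell (4,2):
  A: rows 9-10 cols 4-5 -> outside (row miss)
  B: rows 2-3 cols 0-1 -> outside (row miss)
  C: rows 9-10 cols 1-2 -> outside (row miss)
  D: rows 4-7 cols 1-3 z=6 -> covers; best now D (z=6)
  E: rows 3-4 cols 0-6 z=5 -> covers; best now E (z=5)
Winner: E at z=5

Answer: E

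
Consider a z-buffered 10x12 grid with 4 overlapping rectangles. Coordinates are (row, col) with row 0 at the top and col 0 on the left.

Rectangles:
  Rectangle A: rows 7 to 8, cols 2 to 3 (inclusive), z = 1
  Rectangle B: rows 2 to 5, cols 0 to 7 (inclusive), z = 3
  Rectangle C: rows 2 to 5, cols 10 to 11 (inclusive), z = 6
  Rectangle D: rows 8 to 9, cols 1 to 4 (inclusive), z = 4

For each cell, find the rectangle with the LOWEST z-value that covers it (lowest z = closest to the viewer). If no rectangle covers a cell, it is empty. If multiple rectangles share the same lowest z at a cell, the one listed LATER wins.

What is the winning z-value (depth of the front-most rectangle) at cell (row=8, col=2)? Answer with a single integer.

Answer: 1

Derivation:
Check cell (8,2):
  A: rows 7-8 cols 2-3 z=1 -> covers; best now A (z=1)
  B: rows 2-5 cols 0-7 -> outside (row miss)
  C: rows 2-5 cols 10-11 -> outside (row miss)
  D: rows 8-9 cols 1-4 z=4 -> covers; best now A (z=1)
Winner: A at z=1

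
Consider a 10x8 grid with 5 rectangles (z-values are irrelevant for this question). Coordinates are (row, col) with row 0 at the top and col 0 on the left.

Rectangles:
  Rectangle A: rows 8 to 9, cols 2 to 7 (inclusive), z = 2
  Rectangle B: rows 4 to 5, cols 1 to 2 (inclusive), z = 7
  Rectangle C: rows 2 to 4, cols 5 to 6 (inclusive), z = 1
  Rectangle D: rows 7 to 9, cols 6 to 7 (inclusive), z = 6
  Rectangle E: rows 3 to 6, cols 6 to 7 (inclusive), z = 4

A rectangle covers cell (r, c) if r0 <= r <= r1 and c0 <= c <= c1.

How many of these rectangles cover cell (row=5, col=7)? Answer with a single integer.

Check cell (5,7):
  A: rows 8-9 cols 2-7 -> outside (row miss)
  B: rows 4-5 cols 1-2 -> outside (col miss)
  C: rows 2-4 cols 5-6 -> outside (row miss)
  D: rows 7-9 cols 6-7 -> outside (row miss)
  E: rows 3-6 cols 6-7 -> covers
Count covering = 1

Answer: 1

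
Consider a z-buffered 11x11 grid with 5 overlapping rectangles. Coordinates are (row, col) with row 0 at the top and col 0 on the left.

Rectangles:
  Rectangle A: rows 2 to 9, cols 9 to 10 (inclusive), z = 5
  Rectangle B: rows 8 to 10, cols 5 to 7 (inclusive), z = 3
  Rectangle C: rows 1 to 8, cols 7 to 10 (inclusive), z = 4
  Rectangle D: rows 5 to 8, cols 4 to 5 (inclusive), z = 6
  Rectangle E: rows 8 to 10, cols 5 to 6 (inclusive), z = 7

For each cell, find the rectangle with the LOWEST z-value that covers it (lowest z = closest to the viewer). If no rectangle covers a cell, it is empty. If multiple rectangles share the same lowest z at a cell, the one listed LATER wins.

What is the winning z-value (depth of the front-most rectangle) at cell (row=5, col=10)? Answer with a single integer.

Answer: 4

Derivation:
Check cell (5,10):
  A: rows 2-9 cols 9-10 z=5 -> covers; best now A (z=5)
  B: rows 8-10 cols 5-7 -> outside (row miss)
  C: rows 1-8 cols 7-10 z=4 -> covers; best now C (z=4)
  D: rows 5-8 cols 4-5 -> outside (col miss)
  E: rows 8-10 cols 5-6 -> outside (row miss)
Winner: C at z=4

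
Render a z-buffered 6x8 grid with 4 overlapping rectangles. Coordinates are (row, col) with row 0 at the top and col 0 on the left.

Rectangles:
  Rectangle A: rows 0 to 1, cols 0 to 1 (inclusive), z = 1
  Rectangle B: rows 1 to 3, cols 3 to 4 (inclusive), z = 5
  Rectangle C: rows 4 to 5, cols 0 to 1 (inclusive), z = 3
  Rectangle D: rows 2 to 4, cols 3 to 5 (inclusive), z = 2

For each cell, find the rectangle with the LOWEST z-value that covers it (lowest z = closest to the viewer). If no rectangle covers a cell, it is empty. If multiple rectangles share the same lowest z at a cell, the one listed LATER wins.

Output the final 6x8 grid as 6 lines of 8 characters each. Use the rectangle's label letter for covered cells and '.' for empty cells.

AA......
AA.BB...
...DDD..
...DDD..
CC.DDD..
CC......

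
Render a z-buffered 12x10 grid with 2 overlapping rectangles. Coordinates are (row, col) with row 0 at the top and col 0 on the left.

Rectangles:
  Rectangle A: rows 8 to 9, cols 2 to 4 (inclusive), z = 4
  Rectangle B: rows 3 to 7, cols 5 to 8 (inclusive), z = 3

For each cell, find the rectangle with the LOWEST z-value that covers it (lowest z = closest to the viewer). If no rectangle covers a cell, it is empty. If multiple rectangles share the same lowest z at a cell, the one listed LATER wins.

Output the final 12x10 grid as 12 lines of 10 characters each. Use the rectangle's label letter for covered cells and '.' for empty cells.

..........
..........
..........
.....BBBB.
.....BBBB.
.....BBBB.
.....BBBB.
.....BBBB.
..AAA.....
..AAA.....
..........
..........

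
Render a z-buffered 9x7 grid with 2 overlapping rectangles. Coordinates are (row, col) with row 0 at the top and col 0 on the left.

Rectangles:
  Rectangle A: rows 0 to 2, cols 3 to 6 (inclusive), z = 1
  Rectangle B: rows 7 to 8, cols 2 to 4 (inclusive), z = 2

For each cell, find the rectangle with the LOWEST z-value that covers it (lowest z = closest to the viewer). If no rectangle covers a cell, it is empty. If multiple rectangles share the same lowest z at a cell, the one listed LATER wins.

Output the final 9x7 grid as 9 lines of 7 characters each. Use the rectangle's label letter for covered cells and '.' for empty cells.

...AAAA
...AAAA
...AAAA
.......
.......
.......
.......
..BBB..
..BBB..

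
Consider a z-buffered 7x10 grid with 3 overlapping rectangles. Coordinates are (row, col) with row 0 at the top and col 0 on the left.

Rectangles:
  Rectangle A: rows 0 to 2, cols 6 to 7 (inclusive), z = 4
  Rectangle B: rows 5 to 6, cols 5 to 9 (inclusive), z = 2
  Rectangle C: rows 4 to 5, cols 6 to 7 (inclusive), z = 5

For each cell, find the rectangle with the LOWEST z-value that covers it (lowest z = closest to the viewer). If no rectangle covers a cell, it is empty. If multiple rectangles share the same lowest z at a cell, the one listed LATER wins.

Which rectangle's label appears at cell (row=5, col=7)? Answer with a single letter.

Check cell (5,7):
  A: rows 0-2 cols 6-7 -> outside (row miss)
  B: rows 5-6 cols 5-9 z=2 -> covers; best now B (z=2)
  C: rows 4-5 cols 6-7 z=5 -> covers; best now B (z=2)
Winner: B at z=2

Answer: B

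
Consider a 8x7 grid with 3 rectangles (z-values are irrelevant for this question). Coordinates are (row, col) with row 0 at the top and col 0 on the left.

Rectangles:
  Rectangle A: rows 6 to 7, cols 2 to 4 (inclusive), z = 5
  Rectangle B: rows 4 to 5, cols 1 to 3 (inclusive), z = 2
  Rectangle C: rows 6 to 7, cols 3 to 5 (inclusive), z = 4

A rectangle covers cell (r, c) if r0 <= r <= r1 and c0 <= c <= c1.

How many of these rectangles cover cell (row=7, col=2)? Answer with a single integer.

Check cell (7,2):
  A: rows 6-7 cols 2-4 -> covers
  B: rows 4-5 cols 1-3 -> outside (row miss)
  C: rows 6-7 cols 3-5 -> outside (col miss)
Count covering = 1

Answer: 1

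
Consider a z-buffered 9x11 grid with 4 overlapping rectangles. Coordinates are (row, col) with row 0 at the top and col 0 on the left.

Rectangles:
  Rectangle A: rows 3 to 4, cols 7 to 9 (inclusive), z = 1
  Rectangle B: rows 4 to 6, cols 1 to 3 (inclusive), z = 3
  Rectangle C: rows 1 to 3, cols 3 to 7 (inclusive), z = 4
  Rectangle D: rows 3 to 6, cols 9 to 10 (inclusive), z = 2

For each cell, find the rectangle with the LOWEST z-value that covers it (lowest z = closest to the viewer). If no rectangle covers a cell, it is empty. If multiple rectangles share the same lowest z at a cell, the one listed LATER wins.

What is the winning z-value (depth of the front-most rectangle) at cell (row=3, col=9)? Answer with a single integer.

Check cell (3,9):
  A: rows 3-4 cols 7-9 z=1 -> covers; best now A (z=1)
  B: rows 4-6 cols 1-3 -> outside (row miss)
  C: rows 1-3 cols 3-7 -> outside (col miss)
  D: rows 3-6 cols 9-10 z=2 -> covers; best now A (z=1)
Winner: A at z=1

Answer: 1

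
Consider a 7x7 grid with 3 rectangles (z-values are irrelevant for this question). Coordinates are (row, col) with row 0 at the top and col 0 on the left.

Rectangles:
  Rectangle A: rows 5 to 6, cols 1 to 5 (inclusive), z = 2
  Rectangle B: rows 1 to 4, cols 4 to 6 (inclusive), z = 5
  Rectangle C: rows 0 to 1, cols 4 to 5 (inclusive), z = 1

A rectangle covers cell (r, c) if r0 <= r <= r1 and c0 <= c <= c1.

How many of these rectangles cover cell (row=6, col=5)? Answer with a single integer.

Check cell (6,5):
  A: rows 5-6 cols 1-5 -> covers
  B: rows 1-4 cols 4-6 -> outside (row miss)
  C: rows 0-1 cols 4-5 -> outside (row miss)
Count covering = 1

Answer: 1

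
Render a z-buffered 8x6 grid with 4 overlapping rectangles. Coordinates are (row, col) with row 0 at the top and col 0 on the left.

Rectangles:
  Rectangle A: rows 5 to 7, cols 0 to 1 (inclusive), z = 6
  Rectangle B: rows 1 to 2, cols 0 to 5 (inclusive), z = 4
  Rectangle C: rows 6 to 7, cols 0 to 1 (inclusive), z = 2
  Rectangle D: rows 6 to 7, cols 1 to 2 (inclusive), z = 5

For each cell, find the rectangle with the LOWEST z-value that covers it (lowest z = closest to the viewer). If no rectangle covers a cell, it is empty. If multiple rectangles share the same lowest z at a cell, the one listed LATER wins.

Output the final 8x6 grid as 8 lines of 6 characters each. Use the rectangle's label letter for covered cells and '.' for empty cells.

......
BBBBBB
BBBBBB
......
......
AA....
CCD...
CCD...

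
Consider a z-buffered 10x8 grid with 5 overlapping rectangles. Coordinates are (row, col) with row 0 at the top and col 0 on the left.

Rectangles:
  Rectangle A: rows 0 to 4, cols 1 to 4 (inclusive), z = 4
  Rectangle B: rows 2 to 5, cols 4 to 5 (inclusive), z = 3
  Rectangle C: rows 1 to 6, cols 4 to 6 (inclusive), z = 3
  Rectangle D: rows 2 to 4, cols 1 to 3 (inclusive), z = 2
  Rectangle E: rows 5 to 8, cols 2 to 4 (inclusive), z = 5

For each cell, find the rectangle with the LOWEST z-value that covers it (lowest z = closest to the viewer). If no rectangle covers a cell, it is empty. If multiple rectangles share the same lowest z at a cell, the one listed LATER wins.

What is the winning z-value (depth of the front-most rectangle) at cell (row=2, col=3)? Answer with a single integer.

Answer: 2

Derivation:
Check cell (2,3):
  A: rows 0-4 cols 1-4 z=4 -> covers; best now A (z=4)
  B: rows 2-5 cols 4-5 -> outside (col miss)
  C: rows 1-6 cols 4-6 -> outside (col miss)
  D: rows 2-4 cols 1-3 z=2 -> covers; best now D (z=2)
  E: rows 5-8 cols 2-4 -> outside (row miss)
Winner: D at z=2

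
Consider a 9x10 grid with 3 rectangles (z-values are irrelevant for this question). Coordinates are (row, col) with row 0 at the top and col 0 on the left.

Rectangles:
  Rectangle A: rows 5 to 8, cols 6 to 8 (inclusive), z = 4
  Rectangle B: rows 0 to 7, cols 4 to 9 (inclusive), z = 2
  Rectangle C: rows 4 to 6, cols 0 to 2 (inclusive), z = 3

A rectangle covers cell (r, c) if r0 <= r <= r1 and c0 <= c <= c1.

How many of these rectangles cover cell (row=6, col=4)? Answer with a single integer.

Answer: 1

Derivation:
Check cell (6,4):
  A: rows 5-8 cols 6-8 -> outside (col miss)
  B: rows 0-7 cols 4-9 -> covers
  C: rows 4-6 cols 0-2 -> outside (col miss)
Count covering = 1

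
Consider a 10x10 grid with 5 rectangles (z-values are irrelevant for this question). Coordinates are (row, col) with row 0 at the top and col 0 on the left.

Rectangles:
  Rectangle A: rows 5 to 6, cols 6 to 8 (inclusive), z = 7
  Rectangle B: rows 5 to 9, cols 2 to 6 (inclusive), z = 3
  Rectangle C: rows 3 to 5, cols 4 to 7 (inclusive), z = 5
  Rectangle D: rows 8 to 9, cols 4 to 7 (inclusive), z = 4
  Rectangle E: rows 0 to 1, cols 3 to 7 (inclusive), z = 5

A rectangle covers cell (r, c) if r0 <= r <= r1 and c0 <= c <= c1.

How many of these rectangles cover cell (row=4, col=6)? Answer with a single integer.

Answer: 1

Derivation:
Check cell (4,6):
  A: rows 5-6 cols 6-8 -> outside (row miss)
  B: rows 5-9 cols 2-6 -> outside (row miss)
  C: rows 3-5 cols 4-7 -> covers
  D: rows 8-9 cols 4-7 -> outside (row miss)
  E: rows 0-1 cols 3-7 -> outside (row miss)
Count covering = 1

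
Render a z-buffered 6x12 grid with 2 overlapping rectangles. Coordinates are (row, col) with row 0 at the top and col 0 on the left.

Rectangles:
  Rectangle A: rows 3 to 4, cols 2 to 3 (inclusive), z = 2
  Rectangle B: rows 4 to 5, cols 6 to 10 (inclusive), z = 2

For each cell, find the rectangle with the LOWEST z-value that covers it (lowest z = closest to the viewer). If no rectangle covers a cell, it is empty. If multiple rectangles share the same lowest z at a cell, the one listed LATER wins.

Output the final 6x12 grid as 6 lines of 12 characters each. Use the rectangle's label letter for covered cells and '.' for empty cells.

............
............
............
..AA........
..AA..BBBBB.
......BBBBB.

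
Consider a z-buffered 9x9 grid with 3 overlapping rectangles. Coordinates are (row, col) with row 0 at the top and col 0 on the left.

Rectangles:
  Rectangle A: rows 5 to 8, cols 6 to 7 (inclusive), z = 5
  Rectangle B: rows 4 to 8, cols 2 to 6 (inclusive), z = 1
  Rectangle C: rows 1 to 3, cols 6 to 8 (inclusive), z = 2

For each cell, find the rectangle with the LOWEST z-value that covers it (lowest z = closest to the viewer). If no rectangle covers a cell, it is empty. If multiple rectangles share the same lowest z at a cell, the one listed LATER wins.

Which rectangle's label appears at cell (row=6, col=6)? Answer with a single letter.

Check cell (6,6):
  A: rows 5-8 cols 6-7 z=5 -> covers; best now A (z=5)
  B: rows 4-8 cols 2-6 z=1 -> covers; best now B (z=1)
  C: rows 1-3 cols 6-8 -> outside (row miss)
Winner: B at z=1

Answer: B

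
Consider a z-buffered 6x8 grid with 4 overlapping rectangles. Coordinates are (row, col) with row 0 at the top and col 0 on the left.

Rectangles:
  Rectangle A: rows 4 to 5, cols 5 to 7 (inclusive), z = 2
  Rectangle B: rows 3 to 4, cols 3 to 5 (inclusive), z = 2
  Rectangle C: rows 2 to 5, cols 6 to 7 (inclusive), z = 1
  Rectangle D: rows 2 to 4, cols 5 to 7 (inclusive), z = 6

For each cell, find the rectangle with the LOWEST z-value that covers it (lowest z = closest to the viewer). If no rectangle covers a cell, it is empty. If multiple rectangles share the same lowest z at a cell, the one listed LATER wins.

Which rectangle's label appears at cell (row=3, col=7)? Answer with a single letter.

Check cell (3,7):
  A: rows 4-5 cols 5-7 -> outside (row miss)
  B: rows 3-4 cols 3-5 -> outside (col miss)
  C: rows 2-5 cols 6-7 z=1 -> covers; best now C (z=1)
  D: rows 2-4 cols 5-7 z=6 -> covers; best now C (z=1)
Winner: C at z=1

Answer: C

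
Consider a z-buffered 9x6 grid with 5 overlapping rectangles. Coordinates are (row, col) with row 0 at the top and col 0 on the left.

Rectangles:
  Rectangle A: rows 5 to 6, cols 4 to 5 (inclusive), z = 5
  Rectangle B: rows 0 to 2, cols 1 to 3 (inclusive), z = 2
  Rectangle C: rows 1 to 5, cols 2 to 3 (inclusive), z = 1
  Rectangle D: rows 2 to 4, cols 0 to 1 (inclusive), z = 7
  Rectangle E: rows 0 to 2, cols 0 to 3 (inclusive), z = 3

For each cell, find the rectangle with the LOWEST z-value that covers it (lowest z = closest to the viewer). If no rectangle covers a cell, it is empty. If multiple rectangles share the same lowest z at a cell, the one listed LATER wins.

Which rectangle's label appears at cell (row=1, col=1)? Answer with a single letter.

Check cell (1,1):
  A: rows 5-6 cols 4-5 -> outside (row miss)
  B: rows 0-2 cols 1-3 z=2 -> covers; best now B (z=2)
  C: rows 1-5 cols 2-3 -> outside (col miss)
  D: rows 2-4 cols 0-1 -> outside (row miss)
  E: rows 0-2 cols 0-3 z=3 -> covers; best now B (z=2)
Winner: B at z=2

Answer: B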